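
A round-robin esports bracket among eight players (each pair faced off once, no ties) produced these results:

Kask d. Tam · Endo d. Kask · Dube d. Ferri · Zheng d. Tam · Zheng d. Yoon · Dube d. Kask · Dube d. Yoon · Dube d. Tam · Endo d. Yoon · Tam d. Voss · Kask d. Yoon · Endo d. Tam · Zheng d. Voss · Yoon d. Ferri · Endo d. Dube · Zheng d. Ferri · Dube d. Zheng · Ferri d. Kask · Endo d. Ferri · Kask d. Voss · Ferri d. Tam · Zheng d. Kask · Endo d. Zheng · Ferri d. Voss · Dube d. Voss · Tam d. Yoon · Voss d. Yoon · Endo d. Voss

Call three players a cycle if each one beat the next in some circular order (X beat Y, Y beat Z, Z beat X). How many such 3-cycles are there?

Win totals: Endo 7, Zheng 5, Tam 2, Ferri 3, Voss 1, Yoon 1, Kask 3, Dube 6.
A player with w wins dominates both others in C(w,2) triples; summing gives 21 + 10 + 1 + 3 + 0 + 0 + 3 + 15 = 53 transitive triples.
Total triples C(8,3) = 56, so cyclic triples = 56 − 53 = 3.

3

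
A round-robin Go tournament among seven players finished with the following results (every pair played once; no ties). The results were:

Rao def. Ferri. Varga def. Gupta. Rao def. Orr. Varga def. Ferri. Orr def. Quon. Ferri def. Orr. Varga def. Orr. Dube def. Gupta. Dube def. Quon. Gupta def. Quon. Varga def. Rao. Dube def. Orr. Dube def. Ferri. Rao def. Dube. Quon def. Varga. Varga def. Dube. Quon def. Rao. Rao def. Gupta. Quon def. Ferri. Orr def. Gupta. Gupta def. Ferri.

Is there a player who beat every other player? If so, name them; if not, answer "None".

None

Highest win total is Varga with 5 (out of 6 possible).
Varga lost to Quon, so no player went undefeated.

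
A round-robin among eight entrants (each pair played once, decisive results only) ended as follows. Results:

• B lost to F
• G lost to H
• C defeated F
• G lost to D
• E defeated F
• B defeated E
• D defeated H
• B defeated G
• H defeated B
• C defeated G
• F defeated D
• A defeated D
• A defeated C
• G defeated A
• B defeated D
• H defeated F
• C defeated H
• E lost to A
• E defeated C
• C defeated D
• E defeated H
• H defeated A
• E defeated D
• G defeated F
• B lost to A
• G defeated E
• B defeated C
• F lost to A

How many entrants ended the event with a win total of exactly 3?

Win totals: A 5, B 4, C 4, D 2, E 4, F 2, G 3, H 4.
Exactly 3: G — 1 entrant.

1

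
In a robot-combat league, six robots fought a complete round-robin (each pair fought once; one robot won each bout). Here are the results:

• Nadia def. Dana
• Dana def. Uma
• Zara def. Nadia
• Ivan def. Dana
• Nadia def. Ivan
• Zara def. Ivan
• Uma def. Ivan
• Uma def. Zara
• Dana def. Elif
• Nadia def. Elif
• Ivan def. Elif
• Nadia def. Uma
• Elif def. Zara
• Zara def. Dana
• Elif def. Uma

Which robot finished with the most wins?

Win totals: Uma 2, Nadia 4, Elif 2, Dana 2, Ivan 2, Zara 3.
Nadia leads with 4 wins (next highest: 3).

Nadia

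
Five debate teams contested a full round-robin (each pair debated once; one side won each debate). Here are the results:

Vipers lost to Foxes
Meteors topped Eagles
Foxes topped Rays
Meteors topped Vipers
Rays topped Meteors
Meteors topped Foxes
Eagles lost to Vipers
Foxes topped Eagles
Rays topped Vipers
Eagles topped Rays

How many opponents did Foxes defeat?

3

Foxes' results: beat Vipers, Eagles, Rays; lost to Meteors.
That is 3 wins.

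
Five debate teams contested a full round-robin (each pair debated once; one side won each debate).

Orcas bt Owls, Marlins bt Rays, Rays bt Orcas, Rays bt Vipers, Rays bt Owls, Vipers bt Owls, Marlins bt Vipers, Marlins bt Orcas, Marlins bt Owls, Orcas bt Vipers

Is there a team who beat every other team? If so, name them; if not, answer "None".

Marlins has 4 wins out of 4 opponents — a perfect record.

Marlins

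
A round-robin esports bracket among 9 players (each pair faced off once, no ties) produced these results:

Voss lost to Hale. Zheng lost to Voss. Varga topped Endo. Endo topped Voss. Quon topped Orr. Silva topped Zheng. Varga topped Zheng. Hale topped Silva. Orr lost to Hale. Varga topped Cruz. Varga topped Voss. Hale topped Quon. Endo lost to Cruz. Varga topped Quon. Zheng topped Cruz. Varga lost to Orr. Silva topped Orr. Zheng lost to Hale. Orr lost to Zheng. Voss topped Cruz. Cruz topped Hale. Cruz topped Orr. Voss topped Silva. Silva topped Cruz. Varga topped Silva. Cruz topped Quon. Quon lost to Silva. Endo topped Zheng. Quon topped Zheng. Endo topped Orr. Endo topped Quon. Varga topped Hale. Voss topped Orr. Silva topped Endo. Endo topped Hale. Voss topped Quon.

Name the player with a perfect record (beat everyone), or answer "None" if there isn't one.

Highest win total is Varga with 7 (out of 8 possible).
Varga lost to Orr, so no player went undefeated.

None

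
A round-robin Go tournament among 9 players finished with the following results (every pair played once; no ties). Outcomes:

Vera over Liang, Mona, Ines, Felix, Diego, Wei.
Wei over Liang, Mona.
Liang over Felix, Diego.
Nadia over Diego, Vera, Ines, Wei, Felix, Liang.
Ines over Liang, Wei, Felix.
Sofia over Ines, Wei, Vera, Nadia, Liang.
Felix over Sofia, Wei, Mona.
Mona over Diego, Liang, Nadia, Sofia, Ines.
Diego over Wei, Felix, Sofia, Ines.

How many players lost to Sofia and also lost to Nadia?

Sofia beat: Liang, Vera, Wei, Nadia, Ines.
Nadia beat: Liang, Vera, Wei, Diego, Felix, Ines.
Both beat: Liang, Vera, Wei, Ines — 4.

4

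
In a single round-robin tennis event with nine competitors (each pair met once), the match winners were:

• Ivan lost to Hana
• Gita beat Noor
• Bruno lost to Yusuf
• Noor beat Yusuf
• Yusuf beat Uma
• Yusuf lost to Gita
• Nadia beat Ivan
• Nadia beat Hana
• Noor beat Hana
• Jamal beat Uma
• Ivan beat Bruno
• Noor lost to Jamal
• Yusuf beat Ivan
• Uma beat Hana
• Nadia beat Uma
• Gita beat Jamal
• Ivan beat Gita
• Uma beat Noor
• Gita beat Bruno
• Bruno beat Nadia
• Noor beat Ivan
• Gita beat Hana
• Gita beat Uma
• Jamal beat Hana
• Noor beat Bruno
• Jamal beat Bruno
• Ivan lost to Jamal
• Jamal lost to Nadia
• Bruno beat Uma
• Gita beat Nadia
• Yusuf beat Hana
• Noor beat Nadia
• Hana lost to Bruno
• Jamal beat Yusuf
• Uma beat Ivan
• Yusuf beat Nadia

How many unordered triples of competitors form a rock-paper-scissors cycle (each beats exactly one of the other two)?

15

Win totals: Ivan 2, Jamal 6, Bruno 3, Uma 3, Nadia 4, Hana 1, Gita 7, Yusuf 5, Noor 5.
A competitor with w wins dominates both others in C(w,2) triples; summing gives 1 + 15 + 3 + 3 + 6 + 0 + 21 + 10 + 10 = 69 transitive triples.
Total triples C(9,3) = 84, so cyclic triples = 84 − 69 = 15.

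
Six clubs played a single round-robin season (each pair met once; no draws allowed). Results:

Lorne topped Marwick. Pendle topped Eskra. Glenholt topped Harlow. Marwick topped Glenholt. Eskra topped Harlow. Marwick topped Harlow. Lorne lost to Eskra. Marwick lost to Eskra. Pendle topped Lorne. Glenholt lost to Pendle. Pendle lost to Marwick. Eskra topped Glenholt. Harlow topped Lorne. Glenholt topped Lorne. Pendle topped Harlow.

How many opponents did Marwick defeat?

3

Marwick's results: beat Harlow, Glenholt, Pendle; lost to Eskra, Lorne.
That is 3 wins.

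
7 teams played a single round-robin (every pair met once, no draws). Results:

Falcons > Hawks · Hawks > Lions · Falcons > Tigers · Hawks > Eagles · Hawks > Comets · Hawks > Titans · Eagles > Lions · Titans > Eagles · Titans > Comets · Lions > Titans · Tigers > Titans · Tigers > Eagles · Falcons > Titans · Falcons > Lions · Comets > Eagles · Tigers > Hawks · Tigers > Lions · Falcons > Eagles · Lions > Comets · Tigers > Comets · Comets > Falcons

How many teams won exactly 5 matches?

Win totals: Hawks 4, Falcons 5, Eagles 1, Comets 2, Tigers 5, Titans 2, Lions 2.
Exactly 5: Falcons, Tigers — 2 teams.

2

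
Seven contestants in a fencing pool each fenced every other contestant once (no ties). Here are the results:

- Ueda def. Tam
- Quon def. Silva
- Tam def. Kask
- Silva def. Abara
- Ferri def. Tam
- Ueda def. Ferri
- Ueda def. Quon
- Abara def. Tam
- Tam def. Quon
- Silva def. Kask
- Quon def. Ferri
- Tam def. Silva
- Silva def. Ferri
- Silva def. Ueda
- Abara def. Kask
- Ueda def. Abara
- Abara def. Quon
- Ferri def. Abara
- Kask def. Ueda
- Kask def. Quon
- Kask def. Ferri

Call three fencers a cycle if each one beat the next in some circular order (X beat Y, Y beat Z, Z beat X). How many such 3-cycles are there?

12

Win totals: Kask 3, Ueda 4, Quon 2, Tam 3, Silva 4, Abara 3, Ferri 2.
A fencer with w wins dominates both others in C(w,2) triples; summing gives 3 + 6 + 1 + 3 + 6 + 3 + 1 = 23 transitive triples.
Total triples C(7,3) = 35, so cyclic triples = 35 − 23 = 12.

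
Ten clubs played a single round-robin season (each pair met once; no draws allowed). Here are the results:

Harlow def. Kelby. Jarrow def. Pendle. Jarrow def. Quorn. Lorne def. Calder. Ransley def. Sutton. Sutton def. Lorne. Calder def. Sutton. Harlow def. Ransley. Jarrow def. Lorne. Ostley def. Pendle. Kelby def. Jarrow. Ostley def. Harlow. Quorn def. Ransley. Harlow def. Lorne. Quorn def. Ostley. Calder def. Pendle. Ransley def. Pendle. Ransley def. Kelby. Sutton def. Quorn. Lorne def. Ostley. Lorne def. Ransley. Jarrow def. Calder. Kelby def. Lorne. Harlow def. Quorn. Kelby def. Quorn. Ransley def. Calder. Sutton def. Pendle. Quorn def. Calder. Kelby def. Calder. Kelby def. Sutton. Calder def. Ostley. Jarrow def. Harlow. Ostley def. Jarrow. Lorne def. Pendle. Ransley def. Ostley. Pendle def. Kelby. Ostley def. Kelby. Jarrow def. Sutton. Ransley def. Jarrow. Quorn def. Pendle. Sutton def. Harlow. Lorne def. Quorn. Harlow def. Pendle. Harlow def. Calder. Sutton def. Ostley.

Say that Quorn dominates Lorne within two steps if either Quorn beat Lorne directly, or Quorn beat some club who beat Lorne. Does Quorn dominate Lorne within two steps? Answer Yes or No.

Quorn did not beat Lorne directly.
Quorn beat Pendle, Calder, Ostley, Ransley, but each of them lost to Lorne. No two-step path.

No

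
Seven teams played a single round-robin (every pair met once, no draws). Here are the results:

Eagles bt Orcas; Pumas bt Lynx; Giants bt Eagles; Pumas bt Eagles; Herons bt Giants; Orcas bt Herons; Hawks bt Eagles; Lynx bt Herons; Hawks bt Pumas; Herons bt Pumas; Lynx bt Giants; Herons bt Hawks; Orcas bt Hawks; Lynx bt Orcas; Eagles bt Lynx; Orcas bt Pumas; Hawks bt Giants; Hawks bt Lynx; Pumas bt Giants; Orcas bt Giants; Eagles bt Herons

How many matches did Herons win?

Herons' results: beat Pumas, Giants, Hawks; lost to Orcas, Lynx, Eagles.
That is 3 wins.

3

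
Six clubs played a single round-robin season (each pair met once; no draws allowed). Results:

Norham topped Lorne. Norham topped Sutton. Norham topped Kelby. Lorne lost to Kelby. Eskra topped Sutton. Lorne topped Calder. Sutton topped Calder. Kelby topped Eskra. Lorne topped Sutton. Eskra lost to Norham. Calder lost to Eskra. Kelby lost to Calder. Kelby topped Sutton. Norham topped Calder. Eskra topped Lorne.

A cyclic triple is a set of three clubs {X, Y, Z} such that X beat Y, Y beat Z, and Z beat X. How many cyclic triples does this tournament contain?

Win totals: Norham 5, Calder 1, Lorne 2, Kelby 3, Eskra 3, Sutton 1.
A club with w wins dominates both others in C(w,2) triples; summing gives 10 + 0 + 1 + 3 + 3 + 0 = 17 transitive triples.
Total triples C(6,3) = 20, so cyclic triples = 20 − 17 = 3.

3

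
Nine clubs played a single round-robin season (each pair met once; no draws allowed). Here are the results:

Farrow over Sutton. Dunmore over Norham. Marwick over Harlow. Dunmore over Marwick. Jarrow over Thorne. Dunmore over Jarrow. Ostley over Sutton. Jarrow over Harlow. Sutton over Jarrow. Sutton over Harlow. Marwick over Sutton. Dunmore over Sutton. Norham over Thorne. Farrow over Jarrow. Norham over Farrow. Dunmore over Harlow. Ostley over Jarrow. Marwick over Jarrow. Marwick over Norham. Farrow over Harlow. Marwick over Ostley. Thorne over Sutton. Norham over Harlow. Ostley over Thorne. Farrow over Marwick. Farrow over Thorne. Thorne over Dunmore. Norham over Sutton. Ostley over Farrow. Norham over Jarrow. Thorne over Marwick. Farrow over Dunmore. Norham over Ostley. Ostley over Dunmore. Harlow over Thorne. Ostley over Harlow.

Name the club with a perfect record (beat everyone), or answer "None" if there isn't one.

None

Highest win total is Ostley with 6 (out of 8 possible).
Ostley lost to Norham, Marwick, so no club went undefeated.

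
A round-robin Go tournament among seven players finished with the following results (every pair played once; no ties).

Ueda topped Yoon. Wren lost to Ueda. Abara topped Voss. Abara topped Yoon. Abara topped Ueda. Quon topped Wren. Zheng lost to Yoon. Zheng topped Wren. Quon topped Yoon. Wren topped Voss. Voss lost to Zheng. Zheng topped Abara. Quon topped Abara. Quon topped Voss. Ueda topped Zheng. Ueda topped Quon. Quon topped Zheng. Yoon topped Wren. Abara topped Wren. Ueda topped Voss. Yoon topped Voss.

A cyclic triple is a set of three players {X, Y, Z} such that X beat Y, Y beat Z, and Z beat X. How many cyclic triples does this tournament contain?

Win totals: Voss 0, Quon 5, Yoon 3, Zheng 3, Ueda 5, Abara 4, Wren 1.
A player with w wins dominates both others in C(w,2) triples; summing gives 0 + 10 + 3 + 3 + 10 + 6 + 0 = 32 transitive triples.
Total triples C(7,3) = 35, so cyclic triples = 35 − 32 = 3.

3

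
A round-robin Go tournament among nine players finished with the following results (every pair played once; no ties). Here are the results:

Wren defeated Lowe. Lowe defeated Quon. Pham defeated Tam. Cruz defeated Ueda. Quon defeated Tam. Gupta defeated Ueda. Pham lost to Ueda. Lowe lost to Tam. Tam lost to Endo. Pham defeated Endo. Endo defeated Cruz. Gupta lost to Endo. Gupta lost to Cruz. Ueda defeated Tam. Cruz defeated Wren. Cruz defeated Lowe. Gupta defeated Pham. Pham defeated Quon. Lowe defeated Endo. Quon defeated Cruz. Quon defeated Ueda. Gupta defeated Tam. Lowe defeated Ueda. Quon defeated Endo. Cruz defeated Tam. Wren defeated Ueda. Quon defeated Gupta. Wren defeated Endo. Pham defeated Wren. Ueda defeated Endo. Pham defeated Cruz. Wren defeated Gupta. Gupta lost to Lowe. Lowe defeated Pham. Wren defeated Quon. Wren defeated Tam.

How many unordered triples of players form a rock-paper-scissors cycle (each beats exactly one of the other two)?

20

Win totals: Quon 5, Tam 1, Wren 6, Lowe 5, Gupta 3, Ueda 3, Pham 5, Cruz 5, Endo 3.
A player with w wins dominates both others in C(w,2) triples; summing gives 10 + 0 + 15 + 10 + 3 + 3 + 10 + 10 + 3 = 64 transitive triples.
Total triples C(9,3) = 84, so cyclic triples = 84 − 64 = 20.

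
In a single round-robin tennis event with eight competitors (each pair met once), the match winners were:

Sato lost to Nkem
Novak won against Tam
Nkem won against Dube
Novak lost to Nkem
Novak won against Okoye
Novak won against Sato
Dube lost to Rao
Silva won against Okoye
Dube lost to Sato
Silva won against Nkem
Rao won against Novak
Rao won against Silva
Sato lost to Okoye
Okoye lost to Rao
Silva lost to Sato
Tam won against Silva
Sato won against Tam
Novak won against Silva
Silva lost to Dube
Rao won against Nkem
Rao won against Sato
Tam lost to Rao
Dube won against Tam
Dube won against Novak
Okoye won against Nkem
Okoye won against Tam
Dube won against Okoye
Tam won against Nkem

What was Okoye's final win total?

3

Okoye's results: beat Sato, Nkem, Tam; lost to Rao, Novak, Dube, Silva.
That is 3 wins.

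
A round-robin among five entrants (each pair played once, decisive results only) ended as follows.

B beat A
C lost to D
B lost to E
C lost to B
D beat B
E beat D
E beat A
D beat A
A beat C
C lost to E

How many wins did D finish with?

D's results: beat A, B, C; lost to E.
That is 3 wins.

3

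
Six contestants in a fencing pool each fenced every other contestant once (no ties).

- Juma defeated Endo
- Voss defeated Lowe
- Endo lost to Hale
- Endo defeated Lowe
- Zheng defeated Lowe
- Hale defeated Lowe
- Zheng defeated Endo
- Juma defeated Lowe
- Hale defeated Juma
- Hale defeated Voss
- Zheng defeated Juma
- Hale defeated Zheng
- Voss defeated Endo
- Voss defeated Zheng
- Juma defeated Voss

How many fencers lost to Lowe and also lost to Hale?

Lowe beat: no one.
Hale beat: Endo, Voss, Lowe, Juma, Zheng.
No one was beaten by both.

0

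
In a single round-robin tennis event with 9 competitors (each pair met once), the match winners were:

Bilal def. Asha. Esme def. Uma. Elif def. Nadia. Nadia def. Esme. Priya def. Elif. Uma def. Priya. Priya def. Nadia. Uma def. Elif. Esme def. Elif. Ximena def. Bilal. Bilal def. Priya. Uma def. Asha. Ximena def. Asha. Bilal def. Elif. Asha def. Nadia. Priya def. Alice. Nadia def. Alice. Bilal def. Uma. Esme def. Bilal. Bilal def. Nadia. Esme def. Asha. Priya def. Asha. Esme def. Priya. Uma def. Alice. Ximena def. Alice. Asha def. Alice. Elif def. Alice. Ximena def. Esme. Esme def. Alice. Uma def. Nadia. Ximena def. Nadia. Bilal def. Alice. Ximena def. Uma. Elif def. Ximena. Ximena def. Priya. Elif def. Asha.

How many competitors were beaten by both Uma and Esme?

4

Uma beat: Elif, Priya, Asha, Nadia, Alice.
Esme beat: Uma, Elif, Priya, Bilal, Asha, Alice.
Both beat: Elif, Priya, Asha, Alice — 4.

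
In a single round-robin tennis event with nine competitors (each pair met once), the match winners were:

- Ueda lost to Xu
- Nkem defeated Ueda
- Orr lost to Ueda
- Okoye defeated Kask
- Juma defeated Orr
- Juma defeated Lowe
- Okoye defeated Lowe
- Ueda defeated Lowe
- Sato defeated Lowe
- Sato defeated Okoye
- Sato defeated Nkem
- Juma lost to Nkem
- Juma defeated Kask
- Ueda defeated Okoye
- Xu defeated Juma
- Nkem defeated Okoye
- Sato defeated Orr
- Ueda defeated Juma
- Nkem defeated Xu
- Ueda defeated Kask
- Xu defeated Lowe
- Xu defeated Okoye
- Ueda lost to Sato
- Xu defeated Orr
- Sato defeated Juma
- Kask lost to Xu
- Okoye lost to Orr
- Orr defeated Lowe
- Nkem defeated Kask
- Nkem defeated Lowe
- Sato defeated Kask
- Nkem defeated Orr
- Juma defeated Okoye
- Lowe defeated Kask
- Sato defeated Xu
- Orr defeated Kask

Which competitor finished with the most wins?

Win totals: Sato 8, Ueda 5, Lowe 1, Xu 6, Kask 0, Okoye 2, Nkem 7, Juma 4, Orr 3.
Sato leads with 8 wins (next highest: 7).

Sato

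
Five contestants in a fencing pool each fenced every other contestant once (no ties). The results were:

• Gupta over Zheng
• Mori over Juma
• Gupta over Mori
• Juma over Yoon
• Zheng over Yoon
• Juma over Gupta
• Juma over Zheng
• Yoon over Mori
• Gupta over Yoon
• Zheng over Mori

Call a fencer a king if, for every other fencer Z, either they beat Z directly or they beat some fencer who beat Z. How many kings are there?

3

Zheng cannot reach Gupta in two steps.
Juma reaches everyone (king).
Yoon cannot reach Zheng, Gupta in two steps.
Mori reaches everyone (king).
Gupta reaches everyone (king).
Kings: Juma, Mori, Gupta — 3.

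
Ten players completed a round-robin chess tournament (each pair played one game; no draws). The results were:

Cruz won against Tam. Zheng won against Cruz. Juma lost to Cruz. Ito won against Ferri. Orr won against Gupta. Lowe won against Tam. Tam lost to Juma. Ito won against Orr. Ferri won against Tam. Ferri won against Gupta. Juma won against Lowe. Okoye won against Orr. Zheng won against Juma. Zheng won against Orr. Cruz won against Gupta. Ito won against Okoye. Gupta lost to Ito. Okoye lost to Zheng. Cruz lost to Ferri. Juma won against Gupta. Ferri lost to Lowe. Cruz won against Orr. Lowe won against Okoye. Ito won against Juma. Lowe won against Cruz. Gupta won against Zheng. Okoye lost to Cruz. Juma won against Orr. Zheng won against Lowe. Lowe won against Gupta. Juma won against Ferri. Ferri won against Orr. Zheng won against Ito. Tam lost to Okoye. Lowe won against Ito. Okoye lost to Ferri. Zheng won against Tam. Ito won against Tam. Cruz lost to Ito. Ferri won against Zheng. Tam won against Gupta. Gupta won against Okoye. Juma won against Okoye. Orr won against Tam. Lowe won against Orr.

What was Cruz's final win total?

Cruz's results: beat Tam, Okoye, Orr, Gupta, Juma; lost to Lowe, Ito, Ferri, Zheng.
That is 5 wins.

5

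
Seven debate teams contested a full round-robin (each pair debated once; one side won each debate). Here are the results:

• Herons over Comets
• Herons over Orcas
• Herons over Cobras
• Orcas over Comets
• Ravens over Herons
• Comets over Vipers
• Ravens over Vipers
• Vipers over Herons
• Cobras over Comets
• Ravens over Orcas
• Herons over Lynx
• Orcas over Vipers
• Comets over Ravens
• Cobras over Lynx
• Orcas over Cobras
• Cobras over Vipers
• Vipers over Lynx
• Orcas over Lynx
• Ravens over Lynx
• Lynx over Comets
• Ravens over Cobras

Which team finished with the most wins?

Ravens

Win totals: Comets 2, Ravens 5, Orcas 4, Vipers 2, Lynx 1, Cobras 3, Herons 4.
Ravens leads with 5 wins (next highest: 4).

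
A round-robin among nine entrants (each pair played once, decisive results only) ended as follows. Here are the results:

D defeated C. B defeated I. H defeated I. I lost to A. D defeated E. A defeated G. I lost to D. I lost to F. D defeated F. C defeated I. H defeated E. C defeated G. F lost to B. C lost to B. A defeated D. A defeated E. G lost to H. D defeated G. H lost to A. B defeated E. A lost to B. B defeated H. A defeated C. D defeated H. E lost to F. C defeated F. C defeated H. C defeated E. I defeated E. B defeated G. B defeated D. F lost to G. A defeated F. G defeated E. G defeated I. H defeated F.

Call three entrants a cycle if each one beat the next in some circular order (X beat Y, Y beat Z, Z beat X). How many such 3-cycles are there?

Win totals: A 7, B 8, C 5, D 6, E 0, F 2, G 3, H 4, I 1.
An entrant with w wins dominates both others in C(w,2) triples; summing gives 21 + 28 + 10 + 15 + 0 + 1 + 3 + 6 + 0 = 84 transitive triples.
Total triples C(9,3) = 84, so cyclic triples = 84 − 84 = 0.

0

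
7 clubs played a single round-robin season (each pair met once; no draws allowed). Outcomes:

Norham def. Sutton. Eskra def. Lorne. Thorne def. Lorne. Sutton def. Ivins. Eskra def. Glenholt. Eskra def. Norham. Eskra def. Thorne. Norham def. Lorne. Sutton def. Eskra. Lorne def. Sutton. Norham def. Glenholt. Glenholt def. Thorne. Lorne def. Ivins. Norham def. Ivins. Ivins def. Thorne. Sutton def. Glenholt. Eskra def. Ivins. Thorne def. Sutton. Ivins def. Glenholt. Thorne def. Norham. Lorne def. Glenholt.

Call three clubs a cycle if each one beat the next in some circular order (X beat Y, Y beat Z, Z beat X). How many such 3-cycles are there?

9

Win totals: Sutton 3, Lorne 3, Thorne 3, Glenholt 1, Eskra 5, Norham 4, Ivins 2.
A club with w wins dominates both others in C(w,2) triples; summing gives 3 + 3 + 3 + 0 + 10 + 6 + 1 = 26 transitive triples.
Total triples C(7,3) = 35, so cyclic triples = 35 − 26 = 9.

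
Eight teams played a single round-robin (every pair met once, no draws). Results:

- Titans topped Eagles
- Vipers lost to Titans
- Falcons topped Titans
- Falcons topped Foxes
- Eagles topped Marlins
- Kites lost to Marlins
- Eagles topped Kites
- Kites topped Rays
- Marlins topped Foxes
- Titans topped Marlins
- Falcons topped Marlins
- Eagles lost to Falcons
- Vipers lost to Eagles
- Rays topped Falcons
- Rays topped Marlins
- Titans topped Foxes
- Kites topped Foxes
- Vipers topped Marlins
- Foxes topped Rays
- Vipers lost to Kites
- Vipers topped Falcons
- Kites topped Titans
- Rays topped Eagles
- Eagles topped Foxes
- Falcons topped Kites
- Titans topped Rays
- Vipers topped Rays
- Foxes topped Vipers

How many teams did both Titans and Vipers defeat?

2

Titans beat: Foxes, Marlins, Vipers, Eagles, Rays.
Vipers beat: Marlins, Falcons, Rays.
Both beat: Marlins, Rays — 2.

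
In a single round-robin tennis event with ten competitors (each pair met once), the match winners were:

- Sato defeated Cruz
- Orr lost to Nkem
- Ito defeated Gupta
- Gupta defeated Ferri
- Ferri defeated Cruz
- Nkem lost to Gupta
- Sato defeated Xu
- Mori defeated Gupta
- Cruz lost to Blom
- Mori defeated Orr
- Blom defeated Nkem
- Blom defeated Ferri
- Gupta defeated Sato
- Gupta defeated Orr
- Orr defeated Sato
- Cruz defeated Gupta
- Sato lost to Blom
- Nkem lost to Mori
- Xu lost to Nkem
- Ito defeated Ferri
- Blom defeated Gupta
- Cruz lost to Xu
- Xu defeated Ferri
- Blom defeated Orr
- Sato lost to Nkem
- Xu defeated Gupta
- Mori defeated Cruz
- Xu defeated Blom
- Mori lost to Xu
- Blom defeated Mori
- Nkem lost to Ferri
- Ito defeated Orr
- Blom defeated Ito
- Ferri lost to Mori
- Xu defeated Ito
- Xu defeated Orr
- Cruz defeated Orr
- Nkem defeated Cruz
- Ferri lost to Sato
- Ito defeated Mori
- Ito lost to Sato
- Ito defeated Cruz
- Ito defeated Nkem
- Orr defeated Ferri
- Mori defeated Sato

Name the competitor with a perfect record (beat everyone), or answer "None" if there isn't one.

None

Highest win total is Blom with 8 (out of 9 possible).
Blom lost to Xu, so no competitor went undefeated.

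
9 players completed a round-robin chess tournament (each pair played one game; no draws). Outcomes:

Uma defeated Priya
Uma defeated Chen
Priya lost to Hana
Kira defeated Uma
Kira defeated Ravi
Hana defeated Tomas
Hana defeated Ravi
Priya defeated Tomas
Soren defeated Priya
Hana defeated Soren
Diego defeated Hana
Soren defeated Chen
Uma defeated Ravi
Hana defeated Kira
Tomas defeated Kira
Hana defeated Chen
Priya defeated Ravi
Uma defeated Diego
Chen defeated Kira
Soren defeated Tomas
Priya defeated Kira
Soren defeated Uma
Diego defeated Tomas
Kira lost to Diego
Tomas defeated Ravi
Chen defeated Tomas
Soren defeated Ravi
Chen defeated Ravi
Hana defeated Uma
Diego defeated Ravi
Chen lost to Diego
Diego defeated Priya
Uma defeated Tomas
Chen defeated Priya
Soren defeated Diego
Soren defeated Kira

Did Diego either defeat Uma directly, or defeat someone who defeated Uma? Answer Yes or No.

Diego did not beat Uma directly.
Diego beat Kira, Tomas, Priya, Chen, Hana, Ravi. Of those, Kira beat Uma.

Yes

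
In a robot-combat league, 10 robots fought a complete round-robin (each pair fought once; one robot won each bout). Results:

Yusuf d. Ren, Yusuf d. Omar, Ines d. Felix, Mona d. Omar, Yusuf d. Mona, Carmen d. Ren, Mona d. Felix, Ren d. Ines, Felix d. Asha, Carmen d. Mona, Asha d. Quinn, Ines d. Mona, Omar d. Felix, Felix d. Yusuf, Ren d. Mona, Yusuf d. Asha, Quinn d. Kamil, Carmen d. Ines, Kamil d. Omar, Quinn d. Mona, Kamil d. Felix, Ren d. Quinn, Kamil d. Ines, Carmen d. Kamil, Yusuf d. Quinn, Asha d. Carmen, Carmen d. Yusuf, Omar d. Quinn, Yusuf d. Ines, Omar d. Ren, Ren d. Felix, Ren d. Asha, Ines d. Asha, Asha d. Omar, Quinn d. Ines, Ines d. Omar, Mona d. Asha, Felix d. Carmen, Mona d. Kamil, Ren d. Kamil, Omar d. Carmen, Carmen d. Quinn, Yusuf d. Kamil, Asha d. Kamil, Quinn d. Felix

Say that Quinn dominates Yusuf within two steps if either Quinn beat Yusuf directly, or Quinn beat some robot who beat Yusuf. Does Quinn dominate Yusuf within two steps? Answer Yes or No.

Yes

Quinn did not beat Yusuf directly.
Quinn beat Felix, Mona, Ines, Kamil. Of those, Felix beat Yusuf.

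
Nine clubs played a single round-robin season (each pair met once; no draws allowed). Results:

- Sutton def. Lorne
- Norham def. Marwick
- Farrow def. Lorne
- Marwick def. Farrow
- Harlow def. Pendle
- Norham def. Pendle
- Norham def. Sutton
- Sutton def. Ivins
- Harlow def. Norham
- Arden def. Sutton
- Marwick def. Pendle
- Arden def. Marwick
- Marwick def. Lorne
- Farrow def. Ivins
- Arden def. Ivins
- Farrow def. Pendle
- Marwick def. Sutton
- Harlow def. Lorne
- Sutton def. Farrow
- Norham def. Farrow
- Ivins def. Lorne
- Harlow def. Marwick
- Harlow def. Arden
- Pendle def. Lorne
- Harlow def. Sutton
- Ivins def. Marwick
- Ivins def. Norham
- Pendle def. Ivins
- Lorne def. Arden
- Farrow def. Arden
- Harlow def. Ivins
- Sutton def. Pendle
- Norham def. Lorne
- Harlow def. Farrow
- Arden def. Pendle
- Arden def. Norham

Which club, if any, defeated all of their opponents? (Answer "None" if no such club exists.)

Harlow has 8 wins out of 8 opponents — a perfect record.

Harlow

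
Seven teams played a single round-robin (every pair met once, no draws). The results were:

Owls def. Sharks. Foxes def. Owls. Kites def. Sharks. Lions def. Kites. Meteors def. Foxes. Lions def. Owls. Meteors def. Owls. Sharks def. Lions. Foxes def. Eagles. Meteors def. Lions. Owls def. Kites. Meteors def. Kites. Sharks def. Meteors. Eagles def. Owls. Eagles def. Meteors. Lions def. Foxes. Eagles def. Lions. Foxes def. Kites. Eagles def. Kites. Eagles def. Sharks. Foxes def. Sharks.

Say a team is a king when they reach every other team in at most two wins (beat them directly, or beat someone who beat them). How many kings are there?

3

Meteors reaches everyone (king).
Kites cannot reach Eagles, Foxes, Owls in two steps.
Eagles reaches everyone (king).
Foxes reaches everyone (king).
Owls cannot reach Eagles, Foxes in two steps.
Lions cannot reach Meteors in two steps.
Sharks cannot reach Eagles in two steps.
Kings: Meteors, Eagles, Foxes — 3.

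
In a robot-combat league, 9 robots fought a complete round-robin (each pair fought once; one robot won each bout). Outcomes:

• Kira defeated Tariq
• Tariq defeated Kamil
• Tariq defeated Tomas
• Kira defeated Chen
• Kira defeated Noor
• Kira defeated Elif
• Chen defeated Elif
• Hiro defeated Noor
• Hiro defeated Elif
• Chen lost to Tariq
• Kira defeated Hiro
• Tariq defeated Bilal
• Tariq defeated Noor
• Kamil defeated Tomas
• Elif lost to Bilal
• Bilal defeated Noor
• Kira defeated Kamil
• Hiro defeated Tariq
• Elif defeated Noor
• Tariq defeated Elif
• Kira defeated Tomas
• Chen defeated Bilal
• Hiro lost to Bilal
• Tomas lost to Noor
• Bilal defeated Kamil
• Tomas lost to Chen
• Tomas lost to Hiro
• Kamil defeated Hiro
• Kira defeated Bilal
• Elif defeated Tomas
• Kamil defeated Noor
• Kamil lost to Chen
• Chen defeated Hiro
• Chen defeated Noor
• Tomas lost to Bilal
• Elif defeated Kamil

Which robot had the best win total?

Win totals: Kira 8, Kamil 3, Bilal 5, Tomas 0, Noor 1, Hiro 4, Chen 6, Tariq 6, Elif 3.
Kira leads with 8 wins (next highest: 6).

Kira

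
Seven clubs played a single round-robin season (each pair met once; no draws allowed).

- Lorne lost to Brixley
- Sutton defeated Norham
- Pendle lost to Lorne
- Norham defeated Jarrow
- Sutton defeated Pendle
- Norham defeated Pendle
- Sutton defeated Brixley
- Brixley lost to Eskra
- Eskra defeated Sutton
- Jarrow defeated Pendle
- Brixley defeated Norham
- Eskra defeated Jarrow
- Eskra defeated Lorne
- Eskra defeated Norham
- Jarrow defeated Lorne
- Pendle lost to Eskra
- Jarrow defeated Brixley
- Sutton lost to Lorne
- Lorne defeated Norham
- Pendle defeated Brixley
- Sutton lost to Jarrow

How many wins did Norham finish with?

Norham's results: beat Jarrow, Pendle; lost to Lorne, Brixley, Eskra, Sutton.
That is 2 wins.

2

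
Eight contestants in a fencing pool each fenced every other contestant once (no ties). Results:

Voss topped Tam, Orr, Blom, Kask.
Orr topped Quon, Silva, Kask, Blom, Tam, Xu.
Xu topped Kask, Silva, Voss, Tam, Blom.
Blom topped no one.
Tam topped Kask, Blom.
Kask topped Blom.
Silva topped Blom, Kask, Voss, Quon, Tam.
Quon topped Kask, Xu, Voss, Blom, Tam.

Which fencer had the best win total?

Orr

Win totals: Tam 2, Kask 1, Orr 6, Xu 5, Blom 0, Quon 5, Silva 5, Voss 4.
Orr leads with 6 wins (next highest: 5).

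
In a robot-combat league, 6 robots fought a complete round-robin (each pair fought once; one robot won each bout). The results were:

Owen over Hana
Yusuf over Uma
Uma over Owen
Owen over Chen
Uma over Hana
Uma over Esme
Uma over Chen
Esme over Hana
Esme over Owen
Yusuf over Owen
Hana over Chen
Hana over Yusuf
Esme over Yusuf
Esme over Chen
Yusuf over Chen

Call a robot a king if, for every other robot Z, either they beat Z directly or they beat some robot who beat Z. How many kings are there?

3

Yusuf reaches everyone (king).
Owen cannot reach Uma, Esme in two steps.
Hana cannot reach Esme in two steps.
Chen cannot reach Yusuf, Owen, Hana, Uma, Esme in two steps.
Uma reaches everyone (king).
Esme reaches everyone (king).
Kings: Yusuf, Uma, Esme — 3.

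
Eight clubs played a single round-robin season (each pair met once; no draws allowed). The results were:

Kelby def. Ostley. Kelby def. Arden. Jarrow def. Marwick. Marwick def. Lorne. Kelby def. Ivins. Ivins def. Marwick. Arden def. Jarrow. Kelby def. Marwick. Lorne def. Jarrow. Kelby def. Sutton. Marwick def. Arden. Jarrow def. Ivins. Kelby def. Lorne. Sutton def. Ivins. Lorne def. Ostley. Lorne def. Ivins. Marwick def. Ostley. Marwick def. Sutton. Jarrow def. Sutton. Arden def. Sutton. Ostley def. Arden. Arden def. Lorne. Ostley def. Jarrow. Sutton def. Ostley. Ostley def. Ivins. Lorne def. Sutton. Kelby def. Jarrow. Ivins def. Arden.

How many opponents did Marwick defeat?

4

Marwick's results: beat Lorne, Arden, Ostley, Sutton; lost to Jarrow, Ivins, Kelby.
That is 4 wins.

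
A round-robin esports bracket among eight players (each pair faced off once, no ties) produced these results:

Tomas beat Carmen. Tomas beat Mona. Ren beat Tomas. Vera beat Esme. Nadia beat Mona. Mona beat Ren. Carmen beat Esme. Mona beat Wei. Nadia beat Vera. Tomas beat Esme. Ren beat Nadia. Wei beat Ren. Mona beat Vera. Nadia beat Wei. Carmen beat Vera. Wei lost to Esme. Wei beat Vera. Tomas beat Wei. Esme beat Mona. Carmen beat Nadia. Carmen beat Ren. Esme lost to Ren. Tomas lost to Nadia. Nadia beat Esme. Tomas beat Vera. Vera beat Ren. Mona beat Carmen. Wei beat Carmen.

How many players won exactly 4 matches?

2

Win totals: Esme 2, Vera 2, Nadia 5, Ren 3, Tomas 5, Carmen 4, Wei 3, Mona 4.
Exactly 4: Carmen, Mona — 2 players.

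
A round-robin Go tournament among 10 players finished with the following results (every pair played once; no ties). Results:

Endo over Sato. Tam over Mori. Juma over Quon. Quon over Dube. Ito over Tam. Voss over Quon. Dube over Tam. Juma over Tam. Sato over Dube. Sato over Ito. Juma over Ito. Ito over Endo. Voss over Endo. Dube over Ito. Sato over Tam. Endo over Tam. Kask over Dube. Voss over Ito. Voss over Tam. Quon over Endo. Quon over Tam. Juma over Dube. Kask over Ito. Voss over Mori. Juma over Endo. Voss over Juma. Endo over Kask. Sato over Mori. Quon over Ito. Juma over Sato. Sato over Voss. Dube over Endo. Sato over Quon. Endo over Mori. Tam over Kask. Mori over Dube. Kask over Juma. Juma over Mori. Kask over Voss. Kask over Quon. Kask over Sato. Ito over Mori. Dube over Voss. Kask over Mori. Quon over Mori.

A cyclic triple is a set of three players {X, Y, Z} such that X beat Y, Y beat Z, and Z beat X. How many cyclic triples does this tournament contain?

Win totals: Voss 6, Tam 2, Kask 7, Juma 7, Dube 4, Ito 3, Mori 1, Sato 6, Endo 4, Quon 5.
A player with w wins dominates both others in C(w,2) triples; summing gives 15 + 1 + 21 + 21 + 6 + 3 + 0 + 15 + 6 + 10 = 98 transitive triples.
Total triples C(10,3) = 120, so cyclic triples = 120 − 98 = 22.

22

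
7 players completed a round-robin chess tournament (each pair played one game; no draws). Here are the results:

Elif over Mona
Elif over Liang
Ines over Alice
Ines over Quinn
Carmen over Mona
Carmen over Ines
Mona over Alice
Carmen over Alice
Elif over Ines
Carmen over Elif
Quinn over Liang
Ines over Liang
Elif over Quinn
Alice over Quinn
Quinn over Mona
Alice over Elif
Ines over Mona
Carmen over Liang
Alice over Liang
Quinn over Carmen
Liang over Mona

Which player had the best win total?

Win totals: Quinn 3, Elif 4, Ines 4, Carmen 5, Alice 3, Mona 1, Liang 1.
Carmen leads with 5 wins (next highest: 4).

Carmen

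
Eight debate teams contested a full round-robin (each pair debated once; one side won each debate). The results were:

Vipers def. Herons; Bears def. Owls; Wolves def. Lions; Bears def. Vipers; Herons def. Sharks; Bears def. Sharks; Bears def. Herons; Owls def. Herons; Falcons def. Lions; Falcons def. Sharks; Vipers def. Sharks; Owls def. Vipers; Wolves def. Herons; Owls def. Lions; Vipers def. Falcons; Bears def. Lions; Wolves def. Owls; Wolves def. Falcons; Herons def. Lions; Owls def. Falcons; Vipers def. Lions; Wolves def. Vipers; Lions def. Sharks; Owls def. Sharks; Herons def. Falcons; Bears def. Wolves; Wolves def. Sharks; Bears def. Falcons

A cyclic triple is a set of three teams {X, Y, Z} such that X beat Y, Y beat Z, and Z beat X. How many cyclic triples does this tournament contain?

0

Win totals: Bears 7, Vipers 4, Falcons 2, Owls 5, Sharks 0, Herons 3, Lions 1, Wolves 6.
A team with w wins dominates both others in C(w,2) triples; summing gives 21 + 6 + 1 + 10 + 0 + 3 + 0 + 15 = 56 transitive triples.
Total triples C(8,3) = 56, so cyclic triples = 56 − 56 = 0.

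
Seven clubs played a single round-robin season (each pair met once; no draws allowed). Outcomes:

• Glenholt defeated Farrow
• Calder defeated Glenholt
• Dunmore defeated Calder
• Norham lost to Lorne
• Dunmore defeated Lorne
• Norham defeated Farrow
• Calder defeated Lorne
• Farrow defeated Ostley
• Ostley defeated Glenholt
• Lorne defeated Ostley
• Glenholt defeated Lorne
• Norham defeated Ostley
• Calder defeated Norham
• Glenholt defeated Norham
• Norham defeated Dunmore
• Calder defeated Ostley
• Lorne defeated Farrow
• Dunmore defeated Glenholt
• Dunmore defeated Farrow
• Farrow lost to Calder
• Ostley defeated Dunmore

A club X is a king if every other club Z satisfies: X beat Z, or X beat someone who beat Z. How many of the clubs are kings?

Dunmore reaches everyone (king).
Lorne cannot reach Calder in two steps.
Ostley reaches everyone (king).
Farrow cannot reach Lorne, Calder, Norham in two steps.
Glenholt cannot reach Calder in two steps.
Calder reaches everyone (king).
Norham reaches everyone (king).
Kings: Dunmore, Ostley, Calder, Norham — 4.

4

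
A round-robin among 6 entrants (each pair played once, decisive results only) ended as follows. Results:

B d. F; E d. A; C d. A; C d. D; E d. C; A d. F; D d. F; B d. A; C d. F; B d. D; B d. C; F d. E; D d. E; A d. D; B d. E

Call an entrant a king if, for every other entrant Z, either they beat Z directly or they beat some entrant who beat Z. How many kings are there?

A cannot reach B, C in two steps.
B reaches everyone (king).
C cannot reach B in two steps.
D cannot reach B in two steps.
E cannot reach B in two steps.
F cannot reach B, D in two steps.
Kings: B — 1.

1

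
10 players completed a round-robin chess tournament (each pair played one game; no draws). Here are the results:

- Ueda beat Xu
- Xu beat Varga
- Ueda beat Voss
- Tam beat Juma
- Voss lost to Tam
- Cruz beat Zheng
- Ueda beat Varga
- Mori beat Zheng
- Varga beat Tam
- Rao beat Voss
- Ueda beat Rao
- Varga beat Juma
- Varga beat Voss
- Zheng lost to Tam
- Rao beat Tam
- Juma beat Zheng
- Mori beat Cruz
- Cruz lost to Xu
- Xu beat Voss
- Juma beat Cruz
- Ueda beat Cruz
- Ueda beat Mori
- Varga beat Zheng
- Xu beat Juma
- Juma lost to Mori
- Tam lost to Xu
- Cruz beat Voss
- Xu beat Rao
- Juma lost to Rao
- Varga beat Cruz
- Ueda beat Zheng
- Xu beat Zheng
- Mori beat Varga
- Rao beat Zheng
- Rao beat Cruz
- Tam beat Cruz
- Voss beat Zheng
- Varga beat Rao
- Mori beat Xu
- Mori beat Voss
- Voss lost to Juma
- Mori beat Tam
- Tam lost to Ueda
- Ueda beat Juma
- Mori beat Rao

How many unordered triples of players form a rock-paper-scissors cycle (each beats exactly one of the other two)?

Win totals: Voss 1, Varga 6, Juma 3, Mori 8, Tam 4, Ueda 9, Cruz 2, Zheng 0, Xu 7, Rao 5.
A player with w wins dominates both others in C(w,2) triples; summing gives 0 + 15 + 3 + 28 + 6 + 36 + 1 + 0 + 21 + 10 = 120 transitive triples.
Total triples C(10,3) = 120, so cyclic triples = 120 − 120 = 0.

0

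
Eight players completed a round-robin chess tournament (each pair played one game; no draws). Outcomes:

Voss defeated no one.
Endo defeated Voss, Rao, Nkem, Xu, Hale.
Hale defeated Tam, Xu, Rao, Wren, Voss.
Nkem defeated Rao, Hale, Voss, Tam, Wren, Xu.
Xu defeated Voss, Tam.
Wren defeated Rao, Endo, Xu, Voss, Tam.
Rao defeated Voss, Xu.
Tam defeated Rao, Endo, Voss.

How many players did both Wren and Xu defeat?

Wren beat: Endo, Xu, Rao, Tam, Voss.
Xu beat: Tam, Voss.
Both beat: Tam, Voss — 2.

2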